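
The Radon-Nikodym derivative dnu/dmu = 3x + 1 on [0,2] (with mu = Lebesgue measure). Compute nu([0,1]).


nu(A) = integral_A (dnu/dmu) dmu = integral_0^1 (3x + 1) dx
Step 1: Antiderivative F(x) = (3/2)x^2 + 1x
Step 2: F(1) = (3/2)*1^2 + 1*1 = 1.5 + 1 = 2.5
Step 3: F(0) = (3/2)*0^2 + 1*0 = 0.0 + 0 = 0.0
Step 4: nu([0,1]) = F(1) - F(0) = 2.5 - 0.0 = 2.5


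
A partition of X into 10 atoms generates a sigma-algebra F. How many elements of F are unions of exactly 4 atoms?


Each element of F is a union of some subset of the 10 atoms.
Elements that are unions of exactly 4 atoms correspond to 4-element subsets of the 10 atoms.
Count = C(10, 4) = 10! / (4! * 6!) = 210.


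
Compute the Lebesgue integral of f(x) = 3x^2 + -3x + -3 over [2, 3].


The Lebesgue integral of a Riemann-integrable function agrees with the Riemann integral.
Antiderivative F(x) = (3/3)x^3 + (-3/2)x^2 + -3x
F(3) = (3/3)*3^3 + (-3/2)*3^2 + -3*3
     = (3/3)*27 + (-3/2)*9 + -3*3
     = 27 + -13.5 + -9
     = 4.5
F(2) = -4
Integral = F(3) - F(2) = 4.5 - -4 = 8.5


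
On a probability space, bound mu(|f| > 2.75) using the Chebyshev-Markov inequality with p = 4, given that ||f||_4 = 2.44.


Chebyshev/Markov inequality: mu(|f| > eps) <= (||f||_p / eps)^p
Step 1: ||f||_4 / eps = 2.44 / 2.75 = 0.887273
Step 2: Raise to power p = 4:
  (0.887273)^4 = 0.619767
Step 3: Therefore mu(|f| > 2.75) <= 0.619767


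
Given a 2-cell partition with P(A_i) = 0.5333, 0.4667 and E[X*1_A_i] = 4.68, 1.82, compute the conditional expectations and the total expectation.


For each cell A_i: E[X|A_i] = E[X*1_A_i] / P(A_i)
Step 1: E[X|A_1] = 4.68 / 0.5333 = 8.775548
Step 2: E[X|A_2] = 1.82 / 0.4667 = 3.899721
Verification: E[X] = sum E[X*1_A_i] = 4.68 + 1.82 = 6.5


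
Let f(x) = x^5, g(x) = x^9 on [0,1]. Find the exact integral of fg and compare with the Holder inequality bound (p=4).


Step 1: Exact integral of f*g = integral(x^14, 0, 1) = 1/15
     = 0.066667
Step 2: Holder bound with p=4, q=1.333333:
  ||f||_p = (integral x^20 dx)^(1/4) = (1/21)^(1/4) = 0.467138
  ||g||_q = (integral x^12 dx)^(1/1.333333) = (1/13)^(1/1.333333) = 0.146064
Step 3: Holder bound = ||f||_p * ||g||_q = 0.467138 * 0.146064 = 0.068232
Verification: 0.066667 <= 0.068232 (Holder holds)


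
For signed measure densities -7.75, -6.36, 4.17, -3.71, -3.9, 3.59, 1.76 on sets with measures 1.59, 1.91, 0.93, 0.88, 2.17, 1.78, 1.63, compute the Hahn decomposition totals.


Step 1: Compute signed measure on each set:
  Set 1: -7.75 * 1.59 = -12.3225
  Set 2: -6.36 * 1.91 = -12.1476
  Set 3: 4.17 * 0.93 = 3.8781
  Set 4: -3.71 * 0.88 = -3.2648
  Set 5: -3.9 * 2.17 = -8.463
  Set 6: 3.59 * 1.78 = 6.3902
  Set 7: 1.76 * 1.63 = 2.8688
Step 2: Total signed measure = (-12.3225) + (-12.1476) + (3.8781) + (-3.2648) + (-8.463) + (6.3902) + (2.8688)
     = -23.0608
Step 3: Positive part mu+(X) = sum of positive contributions = 13.1371
Step 4: Negative part mu-(X) = |sum of negative contributions| = 36.1979


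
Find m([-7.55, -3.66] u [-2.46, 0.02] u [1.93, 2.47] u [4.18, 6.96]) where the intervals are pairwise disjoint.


For pairwise disjoint intervals, m(union) = sum of lengths.
= (-3.66 - -7.55) + (0.02 - -2.46) + (2.47 - 1.93) + (6.96 - 4.18)
= 3.89 + 2.48 + 0.54 + 2.78
= 9.69


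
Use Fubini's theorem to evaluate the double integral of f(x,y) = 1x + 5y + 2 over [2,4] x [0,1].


By Fubini, integrate in x first, then y.
Step 1: Fix y, integrate over x in [2,4]:
  integral(1x + 5y + 2, x=2..4)
  = 1*(4^2 - 2^2)/2 + (5y + 2)*(4 - 2)
  = 6 + (5y + 2)*2
  = 6 + 10y + 4
  = 10 + 10y
Step 2: Integrate over y in [0,1]:
  integral(10 + 10y, y=0..1)
  = 10*1 + 10*(1^2 - 0^2)/2
  = 10 + 5
  = 15


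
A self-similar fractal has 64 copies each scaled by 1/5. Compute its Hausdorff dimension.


For a self-similar set with N copies scaled by 1/r:
dim_H = log(N)/log(r) = log(64)/log(5)
= 4.158883/1.609438
= 2.584059


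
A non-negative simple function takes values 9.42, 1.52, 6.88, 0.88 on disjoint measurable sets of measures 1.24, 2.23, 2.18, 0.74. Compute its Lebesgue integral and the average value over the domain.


Step 1: Integral = sum(value_i * measure_i)
= 9.42*1.24 + 1.52*2.23 + 6.88*2.18 + 0.88*0.74
= 11.6808 + 3.3896 + 14.9984 + 0.6512
= 30.72
Step 2: Total measure of domain = 1.24 + 2.23 + 2.18 + 0.74 = 6.39
Step 3: Average value = 30.72 / 6.39 = 4.807512


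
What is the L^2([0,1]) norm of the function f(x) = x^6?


Step 1: ||f||_2 = (integral_0^1 |x^6|^2 dx)^(1/2)
     = (integral_0^1 x^12 dx)^(1/2)
Step 2: integral_0^1 x^12 dx = [x^13/(13)] from 0 to 1 = 1^13/13
     = 1/13 = 0.076923
Step 3: ||f||_2 = (0.076923)^(1/2) = 0.27735


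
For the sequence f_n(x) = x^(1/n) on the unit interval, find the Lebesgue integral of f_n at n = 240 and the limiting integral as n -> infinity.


At n = 240: f_240(x) = x^(1/240).
Step 1: integral(x^(1/240), 0, 1) = [x^(1/240+1) / (1/240+1)] from 0 to 1
     = 1 / (1/240 + 1) = 1 / ((240+1)/240) = 240/(240+1)
     = 240/241 = 0.995851
Step 2: As n -> infinity, f_n(x) = x^(1/n) -> 1 for x in (0,1], and f_n is increasing in n.
By MCT, lim_n integral(f_n) = integral(lim_n f_n) = integral(1, 0, 1) = 1.
Step 3: Verify convergence: 240/241 = 0.995851 -> 1


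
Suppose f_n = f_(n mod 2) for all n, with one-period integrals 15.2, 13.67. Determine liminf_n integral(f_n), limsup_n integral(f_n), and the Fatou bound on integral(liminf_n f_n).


The sequence (integral(f_n)) is periodic with period 2, repeating the values 15.2, 13.67 indefinitely.
Step 1: For a periodic sequence, every tail (a_m, a_(m+1), ...) contains all 2 period values infinitely often.
Step 2: Hence inf of every tail = min of the period values = min(15.2, 13.67) = 13.67.
        liminf_n integral(f_n) = sup over m of (inf of tail from m) = 13.67.
Step 3: Similarly sup of every tail = max of the period values = 15.2.
        limsup_n integral(f_n) = 15.2.
Step 4: Fatou's lemma: integral(liminf_n f_n) <= liminf_n integral(f_n) = 13.67.
        So the integral of the pointwise liminf is at most 13.67.


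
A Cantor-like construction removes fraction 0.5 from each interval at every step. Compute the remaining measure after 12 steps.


Step 1: At each step, fraction remaining = 1 - 0.5 = 0.5
Step 2: After 12 steps, measure = (0.5)^12
Result = 2.441406e-04


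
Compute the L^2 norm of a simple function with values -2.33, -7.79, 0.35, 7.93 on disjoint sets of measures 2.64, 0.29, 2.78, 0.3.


Step 1: Compute |f_i|^2 for each value:
  |-2.33|^2 = 5.4289
  |-7.79|^2 = 60.6841
  |0.35|^2 = 0.1225
  |7.93|^2 = 62.8849
Step 2: Multiply by measures and sum:
  5.4289 * 2.64 = 14.332296
  60.6841 * 0.29 = 17.598389
  0.1225 * 2.78 = 0.34055
  62.8849 * 0.3 = 18.86547
Sum = 14.332296 + 17.598389 + 0.34055 + 18.86547 = 51.136705
Step 3: Take the p-th root:
||f||_2 = (51.136705)^(1/2) = 7.150993


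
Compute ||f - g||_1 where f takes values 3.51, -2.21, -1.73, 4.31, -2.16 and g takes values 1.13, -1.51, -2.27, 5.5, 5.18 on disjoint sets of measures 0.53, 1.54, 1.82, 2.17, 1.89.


Step 1: Compute differences f_i - g_i:
  3.51 - 1.13 = 2.38
  -2.21 - -1.51 = -0.7
  -1.73 - -2.27 = 0.54
  4.31 - 5.5 = -1.19
  -2.16 - 5.18 = -7.34
Step 2: Compute |diff|^1 * measure for each set:
  |2.38|^1 * 0.53 = 2.38 * 0.53 = 1.2614
  |-0.7|^1 * 1.54 = 0.7 * 1.54 = 1.078
  |0.54|^1 * 1.82 = 0.54 * 1.82 = 0.9828
  |-1.19|^1 * 2.17 = 1.19 * 2.17 = 2.5823
  |-7.34|^1 * 1.89 = 7.34 * 1.89 = 13.8726
Step 3: Sum = 19.7771
Step 4: ||f-g||_1 = (19.7771)^(1/1) = 19.7771


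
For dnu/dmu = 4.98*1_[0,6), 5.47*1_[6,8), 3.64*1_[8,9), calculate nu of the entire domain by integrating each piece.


Integrate each piece of the Radon-Nikodym derivative:
Step 1: integral_0^6 4.98 dx = 4.98*(6-0) = 4.98*6 = 29.88
Step 2: integral_6^8 5.47 dx = 5.47*(8-6) = 5.47*2 = 10.94
Step 3: integral_8^9 3.64 dx = 3.64*(9-8) = 3.64*1 = 3.64
Total: 29.88 + 10.94 + 3.64 = 44.46


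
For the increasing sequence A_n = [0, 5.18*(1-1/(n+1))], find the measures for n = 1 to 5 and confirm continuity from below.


By continuity of measure from below: if A_n increases to A, then m(A_n) -> m(A).
Here A = [0, 5.18], so m(A) = 5.18
Step 1: a_1 = 5.18*(1 - 1/2) = 2.59, m(A_1) = 2.59
Step 2: a_2 = 5.18*(1 - 1/3) = 3.4533, m(A_2) = 3.4533
Step 3: a_3 = 5.18*(1 - 1/4) = 3.885, m(A_3) = 3.885
Step 4: a_4 = 5.18*(1 - 1/5) = 4.144, m(A_4) = 4.144
Step 5: a_5 = 5.18*(1 - 1/6) = 4.3167, m(A_5) = 4.3167
Limit: m(A_n) -> m([0,5.18]) = 5.18


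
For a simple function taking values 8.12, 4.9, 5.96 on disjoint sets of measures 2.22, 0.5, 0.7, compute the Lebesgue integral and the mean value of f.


Step 1: Integral = sum(value_i * measure_i)
= 8.12*2.22 + 4.9*0.5 + 5.96*0.7
= 18.0264 + 2.45 + 4.172
= 24.6484
Step 2: Total measure of domain = 2.22 + 0.5 + 0.7 = 3.42
Step 3: Average value = 24.6484 / 3.42 = 7.207135


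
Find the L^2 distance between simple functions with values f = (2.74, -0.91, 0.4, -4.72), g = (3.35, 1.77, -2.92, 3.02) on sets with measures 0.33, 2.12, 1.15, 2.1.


Step 1: Compute differences f_i - g_i:
  2.74 - 3.35 = -0.61
  -0.91 - 1.77 = -2.68
  0.4 - -2.92 = 3.32
  -4.72 - 3.02 = -7.74
Step 2: Compute |diff|^2 * measure for each set:
  |-0.61|^2 * 0.33 = 0.3721 * 0.33 = 0.122793
  |-2.68|^2 * 2.12 = 7.1824 * 2.12 = 15.226688
  |3.32|^2 * 1.15 = 11.0224 * 1.15 = 12.67576
  |-7.74|^2 * 2.1 = 59.9076 * 2.1 = 125.80596
Step 3: Sum = 153.831201
Step 4: ||f-g||_2 = (153.831201)^(1/2) = 12.402871


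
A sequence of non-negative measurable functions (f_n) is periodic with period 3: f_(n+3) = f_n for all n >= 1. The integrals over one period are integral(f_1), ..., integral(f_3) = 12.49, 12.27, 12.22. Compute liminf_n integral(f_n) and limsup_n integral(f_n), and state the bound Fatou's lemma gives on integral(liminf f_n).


The sequence (integral(f_n)) is periodic with period 3, repeating the values 12.49, 12.27, 12.22 indefinitely.
Step 1: For a periodic sequence, every tail (a_m, a_(m+1), ...) contains all 3 period values infinitely often.
Step 2: Hence inf of every tail = min of the period values = min(12.49, 12.27, 12.22) = 12.22.
        liminf_n integral(f_n) = sup over m of (inf of tail from m) = 12.22.
Step 3: Similarly sup of every tail = max of the period values = 12.49.
        limsup_n integral(f_n) = 12.49.
Step 4: Fatou's lemma: integral(liminf_n f_n) <= liminf_n integral(f_n) = 12.22.
        So the integral of the pointwise liminf is at most 12.22.


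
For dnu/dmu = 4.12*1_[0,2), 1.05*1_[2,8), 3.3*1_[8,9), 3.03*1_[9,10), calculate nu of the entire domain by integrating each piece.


Integrate each piece of the Radon-Nikodym derivative:
Step 1: integral_0^2 4.12 dx = 4.12*(2-0) = 4.12*2 = 8.24
Step 2: integral_2^8 1.05 dx = 1.05*(8-2) = 1.05*6 = 6.3
Step 3: integral_8^9 3.3 dx = 3.3*(9-8) = 3.3*1 = 3.3
Step 4: integral_9^10 3.03 dx = 3.03*(10-9) = 3.03*1 = 3.03
Total: 8.24 + 6.3 + 3.3 + 3.03 = 20.87


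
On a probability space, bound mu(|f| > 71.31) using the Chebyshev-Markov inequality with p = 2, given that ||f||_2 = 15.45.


Chebyshev/Markov inequality: mu(|f| > eps) <= (||f||_p / eps)^p
Step 1: ||f||_2 / eps = 15.45 / 71.31 = 0.21666
Step 2: Raise to power p = 2:
  (0.21666)^2 = 0.046941
Step 3: Therefore mu(|f| > 71.31) <= 0.046941


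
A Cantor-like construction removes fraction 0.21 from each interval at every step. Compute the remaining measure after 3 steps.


Step 1: At each step, fraction remaining = 1 - 0.21 = 0.79
Step 2: After 3 steps, measure = (0.79)^3
Step 3: Computing the power step by step:
  After step 1: 0.79
  After step 2: 0.6241
  After step 3: 0.493039
Result = 0.493039


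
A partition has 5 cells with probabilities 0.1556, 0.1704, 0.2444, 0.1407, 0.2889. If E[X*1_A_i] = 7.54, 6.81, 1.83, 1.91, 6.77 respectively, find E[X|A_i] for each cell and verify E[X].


For each cell A_i: E[X|A_i] = E[X*1_A_i] / P(A_i)
Step 1: E[X|A_1] = 7.54 / 0.1556 = 48.457584
Step 2: E[X|A_2] = 6.81 / 0.1704 = 39.964789
Step 3: E[X|A_3] = 1.83 / 0.2444 = 7.487725
Step 4: E[X|A_4] = 1.91 / 0.1407 = 13.574982
Step 5: E[X|A_5] = 6.77 / 0.2889 = 23.433714
Verification: E[X] = sum E[X*1_A_i] = 7.54 + 6.81 + 1.83 + 1.91 + 6.77 = 24.86


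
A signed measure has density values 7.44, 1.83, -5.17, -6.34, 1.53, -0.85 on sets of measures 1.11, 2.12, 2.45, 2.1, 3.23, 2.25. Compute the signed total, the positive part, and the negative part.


Step 1: Compute signed measure on each set:
  Set 1: 7.44 * 1.11 = 8.2584
  Set 2: 1.83 * 2.12 = 3.8796
  Set 3: -5.17 * 2.45 = -12.6665
  Set 4: -6.34 * 2.1 = -13.314
  Set 5: 1.53 * 3.23 = 4.9419
  Set 6: -0.85 * 2.25 = -1.9125
Step 2: Total signed measure = (8.2584) + (3.8796) + (-12.6665) + (-13.314) + (4.9419) + (-1.9125)
     = -10.8131
Step 3: Positive part mu+(X) = sum of positive contributions = 17.0799
Step 4: Negative part mu-(X) = |sum of negative contributions| = 27.893


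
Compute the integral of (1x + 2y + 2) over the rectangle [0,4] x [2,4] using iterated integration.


By Fubini, integrate in x first, then y.
Step 1: Fix y, integrate over x in [0,4]:
  integral(1x + 2y + 2, x=0..4)
  = 1*(4^2 - 0^2)/2 + (2y + 2)*(4 - 0)
  = 8 + (2y + 2)*4
  = 8 + 8y + 8
  = 16 + 8y
Step 2: Integrate over y in [2,4]:
  integral(16 + 8y, y=2..4)
  = 16*2 + 8*(4^2 - 2^2)/2
  = 32 + 48
  = 80


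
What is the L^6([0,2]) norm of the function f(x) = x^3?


Step 1: ||f||_6 = (integral_0^2 |x^3|^6 dx)^(1/6)
     = (integral_0^2 x^18 dx)^(1/6)
Step 2: integral_0^2 x^18 dx = [x^19/(19)] from 0 to 2 = 2^19/19
     = 524288/19 = 27594.105263
Step 3: ||f||_6 = (27594.105263)^(1/6) = 5.497131


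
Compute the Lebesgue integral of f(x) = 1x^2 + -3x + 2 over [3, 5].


The Lebesgue integral of a Riemann-integrable function agrees with the Riemann integral.
Antiderivative F(x) = (1/3)x^3 + (-3/2)x^2 + 2x
F(5) = (1/3)*5^3 + (-3/2)*5^2 + 2*5
     = (1/3)*125 + (-3/2)*25 + 2*5
     = 41.666667 + -37.5 + 10
     = 14.166667
F(3) = 1.5
Integral = F(5) - F(3) = 14.166667 - 1.5 = 12.666667


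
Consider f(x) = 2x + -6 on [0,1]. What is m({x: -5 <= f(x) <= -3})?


f^(-1)([-5, -3]) = {x : -5 <= 2x + -6 <= -3}
Solving: (-5 - -6)/2 <= x <= (-3 - -6)/2
= [0.5, 1.5]
Intersecting with [0,1]: [0.5, 1]
Measure = 1 - 0.5 = 0.5


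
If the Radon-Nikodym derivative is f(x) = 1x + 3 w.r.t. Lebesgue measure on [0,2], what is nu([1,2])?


nu(A) = integral_A (dnu/dmu) dmu = integral_1^2 (1x + 3) dx
Step 1: Antiderivative F(x) = (1/2)x^2 + 3x
Step 2: F(2) = (1/2)*2^2 + 3*2 = 2 + 6 = 8
Step 3: F(1) = (1/2)*1^2 + 3*1 = 0.5 + 3 = 3.5
Step 4: nu([1,2]) = F(2) - F(1) = 8 - 3.5 = 4.5


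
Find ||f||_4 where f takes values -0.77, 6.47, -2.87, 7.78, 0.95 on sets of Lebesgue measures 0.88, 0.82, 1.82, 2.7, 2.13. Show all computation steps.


Step 1: Compute |f_i|^4 for each value:
  |-0.77|^4 = 0.35153
  |6.47|^4 = 1752.334949
  |-2.87|^4 = 67.846522
  |7.78|^4 = 3663.687207
  |0.95|^4 = 0.814506
Step 2: Multiply by measures and sum:
  0.35153 * 0.88 = 0.309347
  1752.334949 * 0.82 = 1436.914658
  67.846522 * 1.82 = 123.480669
  3663.687207 * 2.7 = 9891.955458
  0.814506 * 2.13 = 1.734898
Sum = 0.309347 + 1436.914658 + 123.480669 + 9891.955458 + 1.734898 = 11454.39503
Step 3: Take the p-th root:
||f||_4 = (11454.39503)^(1/4) = 10.345299


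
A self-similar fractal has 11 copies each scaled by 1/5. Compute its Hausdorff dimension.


For a self-similar set with N copies scaled by 1/r:
dim_H = log(N)/log(r) = log(11)/log(5)
= 2.397895/1.609438
= 1.489896


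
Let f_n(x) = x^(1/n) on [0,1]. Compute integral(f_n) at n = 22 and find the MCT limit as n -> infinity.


At n = 22: f_22(x) = x^(1/22).
Step 1: integral(x^(1/22), 0, 1) = [x^(1/22+1) / (1/22+1)] from 0 to 1
     = 1 / (1/22 + 1) = 1 / ((22+1)/22) = 22/(22+1)
     = 22/23 = 0.956522
Step 2: As n -> infinity, f_n(x) = x^(1/n) -> 1 for x in (0,1], and f_n is increasing in n.
By MCT, lim_n integral(f_n) = integral(lim_n f_n) = integral(1, 0, 1) = 1.
Step 3: Verify convergence: 22/23 = 0.956522 -> 1


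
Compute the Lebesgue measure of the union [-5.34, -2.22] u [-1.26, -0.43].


For pairwise disjoint intervals, m(union) = sum of lengths.
= (-2.22 - -5.34) + (-0.43 - -1.26)
= 3.12 + 0.83
= 3.95


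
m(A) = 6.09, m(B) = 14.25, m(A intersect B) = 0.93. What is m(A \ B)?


m(A \ B) = m(A) - m(A n B)
= 6.09 - 0.93
= 5.16


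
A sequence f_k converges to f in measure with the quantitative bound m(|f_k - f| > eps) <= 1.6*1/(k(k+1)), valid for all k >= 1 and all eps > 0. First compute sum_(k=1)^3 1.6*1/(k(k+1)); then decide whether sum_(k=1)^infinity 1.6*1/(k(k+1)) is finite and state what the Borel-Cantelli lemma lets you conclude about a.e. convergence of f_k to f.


Step 1: List the terms 1.6*1/(k(k+1)) for k = 1 to 3:
  k=1: 0.8
  k=2: 0.266667
  k=3: 0.133333
Step 2: Partial sum = 0.8 + 0.266667 + 0.133333
     = 1.2
Step 3: The full series sum_(k>=1) 1.6*1/(k(k+1)) converges (telescoping series sum 1/(k(k+1)) = 1; a constant multiple of a convergent series converges).
Step 4: Fix eps > 0. Since sum_k m(|f_k - f| > eps) < infinity, the Borel-Cantelli lemma gives
        m(limsup_k {|f_k - f| > eps}) = 0, i.e. for a.e. x, |f_k(x) - f(x)| <= eps for all large k.
        Applying this with eps = 1/j for j = 1, 2, ... and intersecting the countably many full-measure sets,
        for a.e. x we get limsup_k |f_k(x) - f(x)| <= 1/j for every j, hence f_k -> f almost everywhere.
Conclusion: series converges; Borel-Cantelli yields f_k -> f a.e.


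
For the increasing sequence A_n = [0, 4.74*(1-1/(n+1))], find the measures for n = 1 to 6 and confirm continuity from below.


By continuity of measure from below: if A_n increases to A, then m(A_n) -> m(A).
Here A = [0, 4.74], so m(A) = 4.74
Step 1: a_1 = 4.74*(1 - 1/2) = 2.37, m(A_1) = 2.37
Step 2: a_2 = 4.74*(1 - 1/3) = 3.16, m(A_2) = 3.16
Step 3: a_3 = 4.74*(1 - 1/4) = 3.555, m(A_3) = 3.555
Step 4: a_4 = 4.74*(1 - 1/5) = 3.792, m(A_4) = 3.792
Step 5: a_5 = 4.74*(1 - 1/6) = 3.95, m(A_5) = 3.95
Step 6: a_6 = 4.74*(1 - 1/7) = 4.0629, m(A_6) = 4.0629
Limit: m(A_n) -> m([0,4.74]) = 4.74


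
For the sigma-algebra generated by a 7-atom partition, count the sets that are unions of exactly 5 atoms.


Each element of F is a union of some subset of the 7 atoms.
Elements that are unions of exactly 5 atoms correspond to 5-element subsets of the 7 atoms.
Count = C(7, 5) = 7! / (5! * 2!) = 21.


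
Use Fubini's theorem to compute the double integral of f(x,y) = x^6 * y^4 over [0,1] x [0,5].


By Fubini's theorem, the double integral factors as a product of single integrals:
Step 1: integral_0^1 x^6 dx = [x^7/7] from 0 to 1
     = 1^7/7 = 0.142857
Step 2: integral_0^5 y^4 dy = [y^5/5] from 0 to 5
     = 5^5/5 = 625
Step 3: Double integral = 0.142857 * 625 = 89.285714


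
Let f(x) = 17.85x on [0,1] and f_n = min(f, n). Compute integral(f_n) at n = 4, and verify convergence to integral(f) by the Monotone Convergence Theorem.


f(x) = 17.85x on [0,1]; f_n(x) = min(17.85x, n). At n = 4:
Step 1: f(x) reaches 4 at x = 4/17.85 = 0.22409
Step 2: integral(f_4) = integral(17.85x, 0, 0.22409) + integral(4, 0.22409, 1)
       = 17.85*0.22409^2/2 + 4*(1 - 0.22409)
       = 0.448179 + 3.103641
       = 3.551821
Step 3: As n -> infinity, f_n increases to f, so by MCT integral(f_n) -> integral(f) = 17.85/2 = 8.925.
Convergence: integral(f_4) = 3.551821 -> 8.925 as n -> infinity


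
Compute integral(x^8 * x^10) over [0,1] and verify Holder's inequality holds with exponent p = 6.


Step 1: Exact integral of f*g = integral(x^18, 0, 1) = 1/19
     = 0.052632
Step 2: Holder bound with p=6, q=1.2:
  ||f||_p = (integral x^48 dx)^(1/6) = (1/49)^(1/6) = 0.522758
  ||g||_q = (integral x^12 dx)^(1/1.2) = (1/13)^(1/1.2) = 0.117954
Step 3: Holder bound = ||f||_p * ||g||_q = 0.522758 * 0.117954 = 0.061662
Verification: 0.052632 <= 0.061662 (Holder holds)


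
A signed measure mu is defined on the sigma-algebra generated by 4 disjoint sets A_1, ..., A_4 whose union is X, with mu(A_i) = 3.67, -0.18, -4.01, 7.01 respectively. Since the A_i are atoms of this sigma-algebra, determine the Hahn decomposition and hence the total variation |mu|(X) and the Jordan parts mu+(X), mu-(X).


Step 1: Every measurable set is a union of atoms (the cells / points), so a Hahn decomposition is
  obtained by grouping atoms by sign: P = union of atoms with mu > 0, N = union of the remaining atoms.
  Atoms in P (indices): 1, 4;  atoms in N (indices): 2, 3
  Positive values: 3.67, 7.01
  Negative values: -0.18, -4.01
Step 2: mu+(X) = mu(P) = sum of positive atom values = 10.68
Step 3: mu-(X) = -mu(N) = sum of |negative atom values| = 4.19
Step 4: |mu|(X) = mu+(X) + mu-(X) = 10.68 + 4.19 = 14.87


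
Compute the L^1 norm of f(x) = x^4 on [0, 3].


Step 1: ||f||_1 = (integral_0^3 |x^4|^1 dx)^(1/1)
     = (integral_0^3 x^4 dx)^(1/1)
Step 2: integral_0^3 x^4 dx = [x^5/(5)] from 0 to 3 = 3^5/5
     = 243/5 = 48.6
Step 3: ||f||_1 = (48.6)^(1/1) = 48.6


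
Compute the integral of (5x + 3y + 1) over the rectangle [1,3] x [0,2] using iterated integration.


By Fubini, integrate in x first, then y.
Step 1: Fix y, integrate over x in [1,3]:
  integral(5x + 3y + 1, x=1..3)
  = 5*(3^2 - 1^2)/2 + (3y + 1)*(3 - 1)
  = 20 + (3y + 1)*2
  = 20 + 6y + 2
  = 22 + 6y
Step 2: Integrate over y in [0,2]:
  integral(22 + 6y, y=0..2)
  = 22*2 + 6*(2^2 - 0^2)/2
  = 44 + 12
  = 56


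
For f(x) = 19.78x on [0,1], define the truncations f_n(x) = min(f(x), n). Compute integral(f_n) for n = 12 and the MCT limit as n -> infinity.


f(x) = 19.78x on [0,1]; f_n(x) = min(19.78x, n). At n = 12:
Step 1: f(x) reaches 12 at x = 12/19.78 = 0.606673
Step 2: integral(f_12) = integral(19.78x, 0, 0.606673) + integral(12, 0.606673, 1)
       = 19.78*0.606673^2/2 + 12*(1 - 0.606673)
       = 3.64004 + 4.719919
       = 8.35996
Step 3: As n -> infinity, f_n increases to f, so by MCT integral(f_n) -> integral(f) = 19.78/2 = 9.89.
Convergence: integral(f_12) = 8.35996 -> 9.89 as n -> infinity


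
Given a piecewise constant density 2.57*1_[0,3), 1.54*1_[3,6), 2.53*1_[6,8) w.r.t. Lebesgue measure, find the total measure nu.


Integrate each piece of the Radon-Nikodym derivative:
Step 1: integral_0^3 2.57 dx = 2.57*(3-0) = 2.57*3 = 7.71
Step 2: integral_3^6 1.54 dx = 1.54*(6-3) = 1.54*3 = 4.62
Step 3: integral_6^8 2.53 dx = 2.53*(8-6) = 2.53*2 = 5.06
Total: 7.71 + 4.62 + 5.06 = 17.39


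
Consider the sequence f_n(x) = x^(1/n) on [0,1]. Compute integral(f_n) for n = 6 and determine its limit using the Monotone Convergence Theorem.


At n = 6: f_6(x) = x^(1/6).
Step 1: integral(x^(1/6), 0, 1) = [x^(1/6+1) / (1/6+1)] from 0 to 1
     = 1 / (1/6 + 1) = 1 / ((6+1)/6) = 6/(6+1)
     = 6/7 = 0.857143
Step 2: As n -> infinity, f_n(x) = x^(1/n) -> 1 for x in (0,1], and f_n is increasing in n.
By MCT, lim_n integral(f_n) = integral(lim_n f_n) = integral(1, 0, 1) = 1.
Step 3: Verify convergence: 6/7 = 0.857143 -> 1


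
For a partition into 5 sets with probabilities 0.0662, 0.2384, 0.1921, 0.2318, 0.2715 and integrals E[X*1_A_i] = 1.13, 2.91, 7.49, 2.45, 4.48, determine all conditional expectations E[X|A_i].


For each cell A_i: E[X|A_i] = E[X*1_A_i] / P(A_i)
Step 1: E[X|A_1] = 1.13 / 0.0662 = 17.069486
Step 2: E[X|A_2] = 2.91 / 0.2384 = 12.206376
Step 3: E[X|A_3] = 7.49 / 0.1921 = 38.990109
Step 4: E[X|A_4] = 2.45 / 0.2318 = 10.569456
Step 5: E[X|A_5] = 4.48 / 0.2715 = 16.500921
Verification: E[X] = sum E[X*1_A_i] = 1.13 + 2.91 + 7.49 + 2.45 + 4.48 = 18.46


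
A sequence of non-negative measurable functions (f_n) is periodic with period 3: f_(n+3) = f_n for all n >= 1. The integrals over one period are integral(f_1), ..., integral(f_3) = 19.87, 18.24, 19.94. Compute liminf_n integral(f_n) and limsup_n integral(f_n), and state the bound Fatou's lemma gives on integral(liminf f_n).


The sequence (integral(f_n)) is periodic with period 3, repeating the values 19.87, 18.24, 19.94 indefinitely.
Step 1: For a periodic sequence, every tail (a_m, a_(m+1), ...) contains all 3 period values infinitely often.
Step 2: Hence inf of every tail = min of the period values = min(19.87, 18.24, 19.94) = 18.24.
        liminf_n integral(f_n) = sup over m of (inf of tail from m) = 18.24.
Step 3: Similarly sup of every tail = max of the period values = 19.94.
        limsup_n integral(f_n) = 19.94.
Step 4: Fatou's lemma: integral(liminf_n f_n) <= liminf_n integral(f_n) = 18.24.
        So the integral of the pointwise liminf is at most 18.24.


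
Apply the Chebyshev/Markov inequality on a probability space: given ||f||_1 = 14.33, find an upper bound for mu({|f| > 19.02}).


Chebyshev/Markov inequality: mu(|f| > eps) <= (||f||_p / eps)^p
Step 1: ||f||_1 / eps = 14.33 / 19.02 = 0.753417
Step 2: Raise to power p = 1:
  (0.753417)^1 = 0.753417
Step 3: Therefore mu(|f| > 19.02) <= 0.753417


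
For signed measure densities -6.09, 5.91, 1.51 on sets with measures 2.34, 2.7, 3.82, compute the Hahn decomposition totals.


Step 1: Compute signed measure on each set:
  Set 1: -6.09 * 2.34 = -14.2506
  Set 2: 5.91 * 2.7 = 15.957
  Set 3: 1.51 * 3.82 = 5.7682
Step 2: Total signed measure = (-14.2506) + (15.957) + (5.7682)
     = 7.4746
Step 3: Positive part mu+(X) = sum of positive contributions = 21.7252
Step 4: Negative part mu-(X) = |sum of negative contributions| = 14.2506


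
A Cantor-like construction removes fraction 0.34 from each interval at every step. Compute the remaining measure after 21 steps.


Step 1: At each step, fraction remaining = 1 - 0.34 = 0.66
Step 2: After 21 steps, measure = (0.66)^21
Result = 1.623389e-04


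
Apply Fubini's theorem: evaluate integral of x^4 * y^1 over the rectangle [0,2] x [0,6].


By Fubini's theorem, the double integral factors as a product of single integrals:
Step 1: integral_0^2 x^4 dx = [x^5/5] from 0 to 2
     = 2^5/5 = 6.4
Step 2: integral_0^6 y^1 dy = [y^2/2] from 0 to 6
     = 6^2/2 = 18
Step 3: Double integral = 6.4 * 18 = 115.2


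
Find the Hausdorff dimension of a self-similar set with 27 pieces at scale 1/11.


For a self-similar set with N copies scaled by 1/r:
dim_H = log(N)/log(r) = log(27)/log(11)
= 3.295837/2.397895
= 1.374471


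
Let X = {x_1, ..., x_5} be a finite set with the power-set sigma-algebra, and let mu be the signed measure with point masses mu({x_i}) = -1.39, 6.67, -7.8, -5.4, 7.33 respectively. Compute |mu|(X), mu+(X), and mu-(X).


Step 1: Every measurable set is a union of atoms (the cells / points), so a Hahn decomposition is
  obtained by grouping atoms by sign: P = union of atoms with mu > 0, N = union of the remaining atoms.
  Atoms in P (indices): 2, 5;  atoms in N (indices): 1, 3, 4
  Positive values: 6.67, 7.33
  Negative values: -1.39, -7.8, -5.4
Step 2: mu+(X) = mu(P) = sum of positive atom values = 14
Step 3: mu-(X) = -mu(N) = sum of |negative atom values| = 14.59
Step 4: |mu|(X) = mu+(X) + mu-(X) = 14 + 14.59 = 28.59


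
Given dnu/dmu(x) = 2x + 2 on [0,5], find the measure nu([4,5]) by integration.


nu(A) = integral_A (dnu/dmu) dmu = integral_4^5 (2x + 2) dx
Step 1: Antiderivative F(x) = (2/2)x^2 + 2x
Step 2: F(5) = (2/2)*5^2 + 2*5 = 25 + 10 = 35
Step 3: F(4) = (2/2)*4^2 + 2*4 = 16 + 8 = 24
Step 4: nu([4,5]) = F(5) - F(4) = 35 - 24 = 11


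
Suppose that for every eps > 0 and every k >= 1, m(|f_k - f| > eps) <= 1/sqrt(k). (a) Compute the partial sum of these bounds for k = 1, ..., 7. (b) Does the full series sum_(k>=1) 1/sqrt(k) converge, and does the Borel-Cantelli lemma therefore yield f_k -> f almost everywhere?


Step 1: List the terms 1/sqrt(k) for k = 1 to 7:
  k=1: 1
  k=2: 0.707107
  k=3: 0.57735
  k=4: 0.5
  k=5: 0.447214
  k=6: 0.408248
  k=7: 0.377964
Step 2: Partial sum = 1 + 0.707107 + 0.57735 + 0.5 + 0.447214 + 0.408248 + 0.377964
     = 4.017883
Step 3: The full series sum_(k>=1) 1/sqrt(k) diverges (p-series with p = 1/2 <= 1; a nonzero constant multiple of a divergent series diverges).
Step 4: The (first) Borel-Cantelli lemma requires a summable sequence of measures, so it does not apply here;
        from this bound alone no conclusion about a.e. convergence can be drawn (convergence in measure still
        gives an a.e.-convergent subsequence, but not a.e. convergence of the whole sequence).
Conclusion: series diverges; Borel-Cantelli is inconclusive about a.e. convergence of f_k.


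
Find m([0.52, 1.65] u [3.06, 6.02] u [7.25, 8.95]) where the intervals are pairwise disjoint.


For pairwise disjoint intervals, m(union) = sum of lengths.
= (1.65 - 0.52) + (6.02 - 3.06) + (8.95 - 7.25)
= 1.13 + 2.96 + 1.7
= 5.79


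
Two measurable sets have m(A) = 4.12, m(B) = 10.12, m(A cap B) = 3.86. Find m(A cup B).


By inclusion-exclusion: m(A u B) = m(A) + m(B) - m(A n B)
= 4.12 + 10.12 - 3.86
= 10.38


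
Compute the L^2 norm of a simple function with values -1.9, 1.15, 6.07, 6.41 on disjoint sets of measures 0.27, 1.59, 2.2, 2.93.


Step 1: Compute |f_i|^2 for each value:
  |-1.9|^2 = 3.61
  |1.15|^2 = 1.3225
  |6.07|^2 = 36.8449
  |6.41|^2 = 41.0881
Step 2: Multiply by measures and sum:
  3.61 * 0.27 = 0.9747
  1.3225 * 1.59 = 2.102775
  36.8449 * 2.2 = 81.05878
  41.0881 * 2.93 = 120.388133
Sum = 0.9747 + 2.102775 + 81.05878 + 120.388133 = 204.524388
Step 3: Take the p-th root:
||f||_2 = (204.524388)^(1/2) = 14.301202


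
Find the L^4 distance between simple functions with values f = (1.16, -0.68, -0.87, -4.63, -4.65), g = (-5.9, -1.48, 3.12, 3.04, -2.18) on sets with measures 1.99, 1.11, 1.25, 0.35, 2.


Step 1: Compute differences f_i - g_i:
  1.16 - -5.9 = 7.06
  -0.68 - -1.48 = 0.8
  -0.87 - 3.12 = -3.99
  -4.63 - 3.04 = -7.67
  -4.65 - -2.18 = -2.47
Step 2: Compute |diff|^4 * measure for each set:
  |7.06|^4 * 1.99 = 2484.384461 * 1.99 = 4943.925077
  |0.8|^4 * 1.11 = 0.4096 * 1.11 = 0.454656
  |-3.99|^4 * 1.25 = 253.449584 * 1.25 = 316.81198
  |-7.67|^4 * 0.35 = 3460.839475 * 0.35 = 1211.293816
  |-2.47|^4 * 2 = 37.220981 * 2 = 74.441962
Step 3: Sum = 6546.927491
Step 4: ||f-g||_4 = (6546.927491)^(1/4) = 8.99517


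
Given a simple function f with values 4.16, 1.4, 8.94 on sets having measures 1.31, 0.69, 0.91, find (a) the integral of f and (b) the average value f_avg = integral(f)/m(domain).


Step 1: Integral = sum(value_i * measure_i)
= 4.16*1.31 + 1.4*0.69 + 8.94*0.91
= 5.4496 + 0.966 + 8.1354
= 14.551
Step 2: Total measure of domain = 1.31 + 0.69 + 0.91 = 2.91
Step 3: Average value = 14.551 / 2.91 = 5.000344


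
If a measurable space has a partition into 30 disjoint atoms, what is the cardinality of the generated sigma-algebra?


Each element of the sigma-algebra is a union of some subset of the 30 atoms.
The number of such subsets is 2^30 = 1073741824.


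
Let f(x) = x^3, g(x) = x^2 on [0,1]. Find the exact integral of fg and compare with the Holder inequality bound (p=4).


Step 1: Exact integral of f*g = integral(x^5, 0, 1) = 1/6
     = 0.166667
Step 2: Holder bound with p=4, q=1.333333:
  ||f||_p = (integral x^12 dx)^(1/4) = (1/13)^(1/4) = 0.52664
  ||g||_q = (integral x^2.666667 dx)^(1/1.333333) = (1/3.666667)^(1/1.333333) = 0.377395
Step 3: Holder bound = ||f||_p * ||g||_q = 0.52664 * 0.377395 = 0.198752
Verification: 0.166667 <= 0.198752 (Holder holds)


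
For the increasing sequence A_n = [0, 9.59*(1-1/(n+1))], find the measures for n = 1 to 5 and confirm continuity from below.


By continuity of measure from below: if A_n increases to A, then m(A_n) -> m(A).
Here A = [0, 9.59], so m(A) = 9.59
Step 1: a_1 = 9.59*(1 - 1/2) = 4.795, m(A_1) = 4.795
Step 2: a_2 = 9.59*(1 - 1/3) = 6.3933, m(A_2) = 6.3933
Step 3: a_3 = 9.59*(1 - 1/4) = 7.1925, m(A_3) = 7.1925
Step 4: a_4 = 9.59*(1 - 1/5) = 7.672, m(A_4) = 7.672
Step 5: a_5 = 9.59*(1 - 1/6) = 7.9917, m(A_5) = 7.9917
Limit: m(A_n) -> m([0,9.59]) = 9.59


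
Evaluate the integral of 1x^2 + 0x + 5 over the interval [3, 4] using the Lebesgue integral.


The Lebesgue integral of a Riemann-integrable function agrees with the Riemann integral.
Antiderivative F(x) = (1/3)x^3 + (0/2)x^2 + 5x
F(4) = (1/3)*4^3 + (0/2)*4^2 + 5*4
     = (1/3)*64 + (0/2)*16 + 5*4
     = 21.333333 + 0.0 + 20
     = 41.333333
F(3) = 24
Integral = F(4) - F(3) = 41.333333 - 24 = 17.333333


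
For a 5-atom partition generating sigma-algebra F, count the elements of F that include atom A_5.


Each element of F is a union of some subset S of the 5 atoms.
The element contains A_5 iff A_5 is in S.
So we count subsets S of {A_1,...,A_5} with A_5 in S: choose freely among the other 4 atoms.
Count = 2^(5-1) = 2^4 = 16.


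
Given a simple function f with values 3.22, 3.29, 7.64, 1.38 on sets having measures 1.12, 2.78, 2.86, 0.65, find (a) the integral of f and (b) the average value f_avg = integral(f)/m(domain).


Step 1: Integral = sum(value_i * measure_i)
= 3.22*1.12 + 3.29*2.78 + 7.64*2.86 + 1.38*0.65
= 3.6064 + 9.1462 + 21.8504 + 0.897
= 35.5
Step 2: Total measure of domain = 1.12 + 2.78 + 2.86 + 0.65 = 7.41
Step 3: Average value = 35.5 / 7.41 = 4.790823


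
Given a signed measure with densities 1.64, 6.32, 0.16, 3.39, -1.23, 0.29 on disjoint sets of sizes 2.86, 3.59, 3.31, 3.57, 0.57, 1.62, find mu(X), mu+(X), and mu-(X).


Step 1: Compute signed measure on each set:
  Set 1: 1.64 * 2.86 = 4.6904
  Set 2: 6.32 * 3.59 = 22.6888
  Set 3: 0.16 * 3.31 = 0.5296
  Set 4: 3.39 * 3.57 = 12.1023
  Set 5: -1.23 * 0.57 = -0.7011
  Set 6: 0.29 * 1.62 = 0.4698
Step 2: Total signed measure = (4.6904) + (22.6888) + (0.5296) + (12.1023) + (-0.7011) + (0.4698)
     = 39.7798
Step 3: Positive part mu+(X) = sum of positive contributions = 40.4809
Step 4: Negative part mu-(X) = |sum of negative contributions| = 0.7011


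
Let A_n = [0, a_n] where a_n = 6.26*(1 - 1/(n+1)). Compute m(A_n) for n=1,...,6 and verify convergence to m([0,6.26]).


By continuity of measure from below: if A_n increases to A, then m(A_n) -> m(A).
Here A = [0, 6.26], so m(A) = 6.26
Step 1: a_1 = 6.26*(1 - 1/2) = 3.13, m(A_1) = 3.13
Step 2: a_2 = 6.26*(1 - 1/3) = 4.1733, m(A_2) = 4.1733
Step 3: a_3 = 6.26*(1 - 1/4) = 4.695, m(A_3) = 4.695
Step 4: a_4 = 6.26*(1 - 1/5) = 5.008, m(A_4) = 5.008
Step 5: a_5 = 6.26*(1 - 1/6) = 5.2167, m(A_5) = 5.2167
Step 6: a_6 = 6.26*(1 - 1/7) = 5.3657, m(A_6) = 5.3657
Limit: m(A_n) -> m([0,6.26]) = 6.26


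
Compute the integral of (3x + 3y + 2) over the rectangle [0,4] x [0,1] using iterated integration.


By Fubini, integrate in x first, then y.
Step 1: Fix y, integrate over x in [0,4]:
  integral(3x + 3y + 2, x=0..4)
  = 3*(4^2 - 0^2)/2 + (3y + 2)*(4 - 0)
  = 24 + (3y + 2)*4
  = 24 + 12y + 8
  = 32 + 12y
Step 2: Integrate over y in [0,1]:
  integral(32 + 12y, y=0..1)
  = 32*1 + 12*(1^2 - 0^2)/2
  = 32 + 6
  = 38


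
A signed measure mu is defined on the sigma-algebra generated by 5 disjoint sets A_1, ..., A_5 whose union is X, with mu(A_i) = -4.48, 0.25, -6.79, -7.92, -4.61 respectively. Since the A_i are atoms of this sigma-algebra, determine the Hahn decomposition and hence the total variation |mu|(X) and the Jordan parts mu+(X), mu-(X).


Step 1: Every measurable set is a union of atoms (the cells / points), so a Hahn decomposition is
  obtained by grouping atoms by sign: P = union of atoms with mu > 0, N = union of the remaining atoms.
  Atoms in P (indices): 2;  atoms in N (indices): 1, 3, 4, 5
  Positive values: 0.25
  Negative values: -4.48, -6.79, -7.92, -4.61
Step 2: mu+(X) = mu(P) = sum of positive atom values = 0.25
Step 3: mu-(X) = -mu(N) = sum of |negative atom values| = 23.8
Step 4: |mu|(X) = mu+(X) + mu-(X) = 0.25 + 23.8 = 24.05


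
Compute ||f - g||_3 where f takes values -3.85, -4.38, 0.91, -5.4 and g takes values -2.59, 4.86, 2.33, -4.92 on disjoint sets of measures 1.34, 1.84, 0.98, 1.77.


Step 1: Compute differences f_i - g_i:
  -3.85 - -2.59 = -1.26
  -4.38 - 4.86 = -9.24
  0.91 - 2.33 = -1.42
  -5.4 - -4.92 = -0.48
Step 2: Compute |diff|^3 * measure for each set:
  |-1.26|^3 * 1.34 = 2.000376 * 1.34 = 2.680504
  |-9.24|^3 * 1.84 = 788.889024 * 1.84 = 1451.555804
  |-1.42|^3 * 0.98 = 2.863288 * 0.98 = 2.806022
  |-0.48|^3 * 1.77 = 0.110592 * 1.77 = 0.195748
Step 3: Sum = 1457.238078
Step 4: ||f-g||_3 = (1457.238078)^(1/3) = 11.337314


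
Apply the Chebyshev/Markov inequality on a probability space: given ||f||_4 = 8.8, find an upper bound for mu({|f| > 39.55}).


Chebyshev/Markov inequality: mu(|f| > eps) <= (||f||_p / eps)^p
Step 1: ||f||_4 / eps = 8.8 / 39.55 = 0.222503
Step 2: Raise to power p = 4:
  (0.222503)^4 = 0.002451
Step 3: Therefore mu(|f| > 39.55) <= 0.002451


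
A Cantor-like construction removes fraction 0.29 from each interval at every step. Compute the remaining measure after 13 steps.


Step 1: At each step, fraction remaining = 1 - 0.29 = 0.71
Step 2: After 13 steps, measure = (0.71)^13
Result = 0.011651


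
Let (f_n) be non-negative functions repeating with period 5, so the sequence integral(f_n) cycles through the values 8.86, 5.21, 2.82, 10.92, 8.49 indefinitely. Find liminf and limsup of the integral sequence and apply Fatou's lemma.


The sequence (integral(f_n)) is periodic with period 5, repeating the values 8.86, 5.21, 2.82, 10.92, 8.49 indefinitely.
Step 1: For a periodic sequence, every tail (a_m, a_(m+1), ...) contains all 5 period values infinitely often.
Step 2: Hence inf of every tail = min of the period values = min(8.86, 5.21, 2.82, 10.92, 8.49) = 2.82.
        liminf_n integral(f_n) = sup over m of (inf of tail from m) = 2.82.
Step 3: Similarly sup of every tail = max of the period values = 10.92.
        limsup_n integral(f_n) = 10.92.
Step 4: Fatou's lemma: integral(liminf_n f_n) <= liminf_n integral(f_n) = 2.82.
        So the integral of the pointwise liminf is at most 2.82.


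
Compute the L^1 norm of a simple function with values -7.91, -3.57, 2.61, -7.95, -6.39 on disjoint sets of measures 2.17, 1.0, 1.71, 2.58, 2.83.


Step 1: Compute |f_i|^1 for each value:
  |-7.91|^1 = 7.91
  |-3.57|^1 = 3.57
  |2.61|^1 = 2.61
  |-7.95|^1 = 7.95
  |-6.39|^1 = 6.39
Step 2: Multiply by measures and sum:
  7.91 * 2.17 = 17.1647
  3.57 * 1.0 = 3.57
  2.61 * 1.71 = 4.4631
  7.95 * 2.58 = 20.511
  6.39 * 2.83 = 18.0837
Sum = 17.1647 + 3.57 + 4.4631 + 20.511 + 18.0837 = 63.7925
Step 3: Take the p-th root:
||f||_1 = (63.7925)^(1/1) = 63.7925


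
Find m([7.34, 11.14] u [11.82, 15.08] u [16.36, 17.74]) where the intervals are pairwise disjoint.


For pairwise disjoint intervals, m(union) = sum of lengths.
= (11.14 - 7.34) + (15.08 - 11.82) + (17.74 - 16.36)
= 3.8 + 3.26 + 1.38
= 8.44


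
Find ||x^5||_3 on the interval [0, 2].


Step 1: ||f||_3 = (integral_0^2 |x^5|^3 dx)^(1/3)
     = (integral_0^2 x^15 dx)^(1/3)
Step 2: integral_0^2 x^15 dx = [x^16/(16)] from 0 to 2 = 2^16/16
     = 65536/16 = 4096
Step 3: ||f||_3 = (4096)^(1/3) = 16


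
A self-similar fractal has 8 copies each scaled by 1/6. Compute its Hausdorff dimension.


For a self-similar set with N copies scaled by 1/r:
dim_H = log(N)/log(r) = log(8)/log(6)
= 2.079442/1.791759
= 1.160558


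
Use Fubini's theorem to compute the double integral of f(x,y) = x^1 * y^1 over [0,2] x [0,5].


By Fubini's theorem, the double integral factors as a product of single integrals:
Step 1: integral_0^2 x^1 dx = [x^2/2] from 0 to 2
     = 2^2/2 = 2
Step 2: integral_0^5 y^1 dy = [y^2/2] from 0 to 5
     = 5^2/2 = 12.5
Step 3: Double integral = 2 * 12.5 = 25


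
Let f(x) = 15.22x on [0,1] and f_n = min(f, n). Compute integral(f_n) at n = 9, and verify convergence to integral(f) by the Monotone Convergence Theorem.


f(x) = 15.22x on [0,1]; f_n(x) = min(15.22x, n). At n = 9:
Step 1: f(x) reaches 9 at x = 9/15.22 = 0.591327
Step 2: integral(f_9) = integral(15.22x, 0, 0.591327) + integral(9, 0.591327, 1)
       = 15.22*0.591327^2/2 + 9*(1 - 0.591327)
       = 2.660972 + 3.678055
       = 6.339028
Step 3: As n -> infinity, f_n increases to f, so by MCT integral(f_n) -> integral(f) = 15.22/2 = 7.61.
Convergence: integral(f_9) = 6.339028 -> 7.61 as n -> infinity


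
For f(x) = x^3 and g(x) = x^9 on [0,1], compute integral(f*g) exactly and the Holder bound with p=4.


Step 1: Exact integral of f*g = integral(x^12, 0, 1) = 1/13
     = 0.076923
Step 2: Holder bound with p=4, q=1.333333:
  ||f||_p = (integral x^12 dx)^(1/4) = (1/13)^(1/4) = 0.52664
  ||g||_q = (integral x^12 dx)^(1/1.333333) = (1/13)^(1/1.333333) = 0.146064
Step 3: Holder bound = ||f||_p * ||g||_q = 0.52664 * 0.146064 = 0.076923
Verification: 0.076923 <= 0.076923 (Holder holds)
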